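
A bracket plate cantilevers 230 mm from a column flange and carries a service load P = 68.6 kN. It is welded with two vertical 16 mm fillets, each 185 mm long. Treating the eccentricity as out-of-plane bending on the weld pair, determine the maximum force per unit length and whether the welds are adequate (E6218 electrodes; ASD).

E62XX → F_EXX = 620 MPa.
L_w = 2 × 185 = 370 mm; section modulus (unit throat) S = 2 × L²/6 = 11410 mm².
Direct shear f_v = P/L_w = 68.6×10³/370 = 185.4 N/mm.
Moment M = P × e = 68.6×10³ × 230 = 15778000 N·mm; bending f_b = M/S = 1383 N/mm.
f_max = √(f_v² + f_b²) = √(185.4² + 1383²) = 1395 N/mm.
r_n/Ω = (1/2.0) × 0.6 × 620 × (0.707 × 16) = 2104 N/mm → adequate.

f_max ≈ 1400 N/mm; adequate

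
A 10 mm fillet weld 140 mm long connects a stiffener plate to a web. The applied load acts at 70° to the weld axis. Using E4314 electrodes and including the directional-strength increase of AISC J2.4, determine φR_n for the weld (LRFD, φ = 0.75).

φR_n ≈ 279 kN

E43XX → F_EXX = 430 MPa.
t_e = 0.707 × 10 = 7.07 mm; A_we = 7.07 × 140 = 989.8 mm².
Directional factor: 1.0 + 0.5 sin^1.5(70°) = 1.455.
F_nw = 0.6 × 430 × 1.455 = 375.5 MPa.
φR_n = 0.75 × 375.5 × 989.8 × 10⁻³ = 278.8 kN.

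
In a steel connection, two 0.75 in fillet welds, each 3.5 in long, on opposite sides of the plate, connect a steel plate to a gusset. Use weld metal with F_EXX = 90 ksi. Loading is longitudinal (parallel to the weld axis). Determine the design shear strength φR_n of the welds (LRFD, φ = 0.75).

Effective throat t_e = 0.707 × 0.75 = 0.5302 in.
Total length L = 7 in; A_we = 0.5302 × 7 = 3.712 in².
F_nw = 0.6 F_EXX = 0.6 × 90 = 54 ksi.
φR_n = 0.75 × 54 × 3.712 = 150.3 kip.

φR_n ≈ 150 kip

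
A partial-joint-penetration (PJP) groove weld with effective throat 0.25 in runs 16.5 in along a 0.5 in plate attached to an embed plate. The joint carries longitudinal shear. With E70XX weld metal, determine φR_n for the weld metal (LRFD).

φR_n ≈ 130 kip

E70XX → F_EXX = 70 ksi.
Effective throat (given) t_e = 0.25 in.
A_we = 0.25 × 16.5 = 4.125 in².
F_nw = 0.6 F_EXX = 42 ksi.
φR_n = 0.75 × 42 × 4.125 = 129.9 kip.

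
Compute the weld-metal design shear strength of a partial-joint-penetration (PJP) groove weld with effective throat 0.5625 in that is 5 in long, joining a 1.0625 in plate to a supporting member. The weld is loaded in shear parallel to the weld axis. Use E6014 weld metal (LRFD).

φR_n ≈ 75.9 kips

E60XX → F_EXX = 60 ksi.
Effective throat (given) t_e = 0.5625 in.
A_we = 0.5625 × 5 = 2.812 in².
F_nw = 0.6 F_EXX = 36 ksi.
φR_n = 0.75 × 36 × 2.812 = 75.94 kips.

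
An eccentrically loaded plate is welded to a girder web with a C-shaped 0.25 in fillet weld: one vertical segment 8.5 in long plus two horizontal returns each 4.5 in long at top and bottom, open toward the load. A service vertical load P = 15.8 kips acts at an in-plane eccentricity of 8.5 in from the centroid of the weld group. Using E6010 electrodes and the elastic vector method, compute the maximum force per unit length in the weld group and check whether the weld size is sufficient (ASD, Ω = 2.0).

E60XX → F_EXX = 60 ksi.
Total weld length L_w = 17.5 in. Treat welds as unit-width lines.
Centroid: x̄ = 2×4.5×2.25 / 17.5 = 1.157 in from the vertical weld.
Polar moment about centroid: J = I_x + I_y = [8.5³/12 + 2×4.5×4.25²] + [8.5×1.157² + 2(4.5³/12 + 4.5×1.093²)] = 251.1 in³.
Direct shear f_v = P/L_w = 15.8 / 17.5 = 0.9029 kip/in (vertical).
Torsion M = P·e = 15.8 × 8.5 = 134.3 kip·in.
Critical point at (x, y) = (3.343, 4.25) from centroid. f_tx = M·y/J = 2.273 kip/in; f_ty = M·x/J = 1.788 kip/in.
Resultant f_max = √[f_tx² + (f_v + f_ty)²] = √[2.273² + (0.9029 + 1.788)²] = 3.523 kip/in.
Capacity per unit length: r_n/Ω = (1/2.0) × 0.6 × 60 × (0.707 × 0.25) = 3.181 kip/in.
3.523 > 3.181 → NOT adequate.

f_max ≈ 3.52 kip/in; NOT adequate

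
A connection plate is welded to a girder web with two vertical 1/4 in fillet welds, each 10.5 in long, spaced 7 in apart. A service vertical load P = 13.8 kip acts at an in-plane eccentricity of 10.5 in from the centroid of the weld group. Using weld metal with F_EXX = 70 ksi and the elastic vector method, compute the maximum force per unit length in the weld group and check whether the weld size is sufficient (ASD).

f_max ≈ 2.46 kip/in; adequate

Total weld length L_w = 21 in. Treat welds as unit-width lines.
Polar moment about centroid: J = 2[d³/12 + d(b/2)²] = 2[10.5³/12 + 10.5×3.5²] = 450.2 in³.
Direct shear f_v = P/L_w = 13.8 / 21 = 0.6571 kip/in (vertical).
Torsion M = P·e = 13.8 × 10.5 = 144.9 kip·in.
Critical point at (x, y) = (3.5, 5.25) from centroid. f_tx = M·y/J = 1.69 kip/in; f_ty = M·x/J = 1.127 kip/in.
Resultant f_max = √[f_tx² + (f_v + f_ty)²] = √[1.69² + (0.6571 + 1.127)²] = 2.457 kip/in.
Capacity per unit length: r_n/Ω = (1/2.0) × 0.6 × 70 × (0.707 × 0.25) = 3.712 kip/in.
2.457 ≤ 3.712 → adequate.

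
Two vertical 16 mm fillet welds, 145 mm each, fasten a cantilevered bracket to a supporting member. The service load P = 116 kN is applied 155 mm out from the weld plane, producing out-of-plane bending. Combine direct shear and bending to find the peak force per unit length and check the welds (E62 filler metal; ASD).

E62XX → F_EXX = 620 MPa.
L_w = 2 × 145 = 290 mm; section modulus (unit throat) S = 2 × L²/6 = 7008 mm².
Direct shear f_v = P/L_w = 116×10³/290 = 400 N/mm.
Moment M = P × e = 116×10³ × 155 = 17980000 N·mm; bending f_b = M/S = 2566 N/mm.
f_max = √(f_v² + f_b²) = √(400² + 2566²) = 2597 N/mm.
r_n/Ω = (1/2.0) × 0.6 × 620 × (0.707 × 16) = 2104 N/mm → NOT adequate.

f_max ≈ 2600 N/mm; NOT adequate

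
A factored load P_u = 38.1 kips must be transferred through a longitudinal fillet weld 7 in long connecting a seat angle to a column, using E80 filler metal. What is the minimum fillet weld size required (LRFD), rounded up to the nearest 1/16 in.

E80XX → F_EXX = 80 ksi.
Total weld length L = 7 in.
Required throat t_e = P_u / (φ × 0.6 F_EXX × L) = 38.1 / (0.75 × 0.6 × 80 × 7) = 0.1512 in.
Required leg w = t_e / 0.707 = 0.2138 in → use 1/4 in.

w = 1/4 in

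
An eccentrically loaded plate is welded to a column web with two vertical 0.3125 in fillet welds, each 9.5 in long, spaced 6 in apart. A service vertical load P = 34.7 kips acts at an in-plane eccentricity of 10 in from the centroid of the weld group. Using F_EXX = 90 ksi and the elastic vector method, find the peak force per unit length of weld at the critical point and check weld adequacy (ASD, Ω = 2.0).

Total weld length L_w = 19 in. Treat welds as unit-width lines.
Polar moment about centroid: J = 2[d³/12 + d(b/2)²] = 2[9.5³/12 + 9.5×3²] = 313.9 in³.
Direct shear f_v = P/L_w = 34.7 / 19 = 1.826 kip/in (vertical).
Torsion M = P·e = 34.7 × 10 = 347 kip·in.
Critical point at (x, y) = (3, 4.75) from centroid. f_tx = M·y/J = 5.251 kip/in; f_ty = M·x/J = 3.316 kip/in.
Resultant f_max = √[f_tx² + (f_v + f_ty)²] = √[5.251² + (1.826 + 3.316)²] = 7.35 kip/in.
Capacity per unit length: r_n/Ω = (1/2.0) × 0.6 × 90 × (0.707 × 0.3125) = 5.965 kip/in.
7.35 > 5.965 → NOT adequate.

f_max ≈ 7.35 kip/in; NOT adequate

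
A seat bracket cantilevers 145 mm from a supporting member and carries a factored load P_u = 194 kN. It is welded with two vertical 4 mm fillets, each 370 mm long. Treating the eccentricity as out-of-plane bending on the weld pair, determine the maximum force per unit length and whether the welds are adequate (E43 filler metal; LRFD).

f_max ≈ 670 N/mm; NOT adequate

E43XX → F_EXX = 430 MPa.
L_w = 2 × 370 = 740 mm; section modulus (unit throat) S = 2 × L²/6 = 45630 mm².
Direct shear f_v = P/L_w = 194×10³/740 = 262.2 N/mm.
Moment M = P × e = 194×10³ × 145 = 28130000 N·mm; bending f_b = M/S = 616.4 N/mm.
f_max = √(f_v² + f_b²) = √(262.2² + 616.4²) = 669.9 N/mm.
φr_n = 0.75 × 0.6 × 430 × (0.707 × 4) = 547.2 N/mm → NOT adequate.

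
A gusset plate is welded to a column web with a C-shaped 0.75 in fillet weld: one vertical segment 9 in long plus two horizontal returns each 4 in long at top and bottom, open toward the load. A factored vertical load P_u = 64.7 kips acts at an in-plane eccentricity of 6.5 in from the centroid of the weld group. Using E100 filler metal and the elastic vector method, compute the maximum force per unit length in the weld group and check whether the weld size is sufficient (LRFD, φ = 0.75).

E100XX → F_EXX = 100 ksi.
Total weld length L_w = 17 in. Treat welds as unit-width lines.
Centroid: x̄ = 2×4×2 / 17 = 0.9412 in from the vertical weld.
Polar moment about centroid: J = I_x + I_y = [9³/12 + 2×4×4.5²] + [9×0.9412² + 2(4³/12 + 4×1.059²)] = 250.4 in³.
Direct shear f_v = P/L_w = 64.7 / 17 = 3.806 kip/in (vertical).
Torsion M = P·e = 64.7 × 6.5 = 420.55 kip·in.
Critical point at (x, y) = (3.059, 4.5) from centroid. f_tx = M·y/J = 7.559 kip/in; f_ty = M·x/J = 5.138 kip/in.
Resultant f_max = √[f_tx² + (f_v + f_ty)²] = √[7.559² + (3.806 + 5.138)²] = 11.71 kip/in.
Capacity per unit length: φr_n = 0.75 × 0.6 × 100 × (0.707 × 0.75) = 23.86 kip/in.
11.71 ≤ 23.86 → adequate.

f_max ≈ 11.7 kip/in; adequate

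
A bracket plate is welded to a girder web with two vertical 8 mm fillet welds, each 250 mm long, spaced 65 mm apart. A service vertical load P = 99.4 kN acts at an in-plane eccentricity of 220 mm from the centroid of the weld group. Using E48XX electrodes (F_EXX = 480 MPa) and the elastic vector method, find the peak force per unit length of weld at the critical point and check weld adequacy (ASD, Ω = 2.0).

Total weld length L_w = 500 mm. Treat welds as unit-width lines.
Polar moment about centroid: J = 2[d³/12 + d(b/2)²] = 2[250³/12 + 250×32.5²] = 3132000 mm³.
Direct shear f_v = P/L_w = 99.4×10³ / 500 = 198.8 N/mm (vertical).
Torsion M = P·e = 99.4×10³ × 220 = 21868000 N·mm.
Critical point at (x, y) = (32.5, 125) from centroid. f_tx = M·y/J = 872.7 N/mm; f_ty = M·x/J = 226.9 N/mm.
Resultant f_max = √[f_tx² + (f_v + f_ty)²] = √[872.7² + (198.8 + 226.9)²] = 971 N/mm.
Capacity per unit length: r_n/Ω = (1/2.0) × 0.6 × 480 × (0.707 × 8) = 814.5 N/mm.
971 > 814.5 → NOT adequate.

f_max ≈ 971 N/mm; NOT adequate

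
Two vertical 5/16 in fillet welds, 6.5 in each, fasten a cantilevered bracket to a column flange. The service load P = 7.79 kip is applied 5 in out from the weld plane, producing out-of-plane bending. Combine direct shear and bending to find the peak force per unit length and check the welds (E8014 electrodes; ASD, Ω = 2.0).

f_max ≈ 2.83 kip/in; adequate

E80XX → F_EXX = 80 ksi.
L_w = 2 × 6.5 = 13 in; section modulus (unit throat) S = 2 × L²/6 = 14.08 in².
Direct shear f_v = P/L_w = 7.79/13 = 0.5992 kip/in.
Moment M = P × e = 7.79 × 5 = 38.95 kip·in; bending f_b = M/S = 2.766 kip/in.
f_max = √(f_v² + f_b²) = √(0.5992² + 2.766²) = 2.83 kip/in.
r_n/Ω = (1/2.0) × 0.6 × 80 × (0.707 × 0.3125) = 5.302 kip/in → adequate.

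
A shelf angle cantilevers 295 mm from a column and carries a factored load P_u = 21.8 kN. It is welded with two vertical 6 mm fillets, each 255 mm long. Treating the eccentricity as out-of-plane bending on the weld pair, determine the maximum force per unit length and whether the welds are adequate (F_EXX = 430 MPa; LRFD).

f_max ≈ 300 N/mm; adequate

L_w = 2 × 255 = 510 mm; section modulus (unit throat) S = 2 × L²/6 = 21680 mm².
Direct shear f_v = P/L_w = 21.8×10³/510 = 42.75 N/mm.
Moment M = P × e = 21.8×10³ × 295 = 6431000 N·mm; bending f_b = M/S = 296.7 N/mm.
f_max = √(f_v² + f_b²) = √(42.75² + 296.7²) = 299.8 N/mm.
φr_n = 0.75 × 0.6 × 430 × (0.707 × 6) = 820.8 N/mm → adequate.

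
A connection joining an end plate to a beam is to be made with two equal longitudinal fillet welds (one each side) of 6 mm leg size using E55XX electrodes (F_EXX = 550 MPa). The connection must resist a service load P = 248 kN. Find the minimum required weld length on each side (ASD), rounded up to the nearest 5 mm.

Throat t_e = 0.707 × 6 = 4.242 mm.
r_n/Ω = (0.6 × 550 × 4.242) / 2.0 = 699.9 N/mm = 0.6999 kN/mm.
L_req = P / (r_n/Ω) = 248 / 0.6999 = 354.3 mm total.
Per side: 354.3 / 2 = 177.2 mm.
Round up → use L = 180 mm on each side.

L = 180 mm on each side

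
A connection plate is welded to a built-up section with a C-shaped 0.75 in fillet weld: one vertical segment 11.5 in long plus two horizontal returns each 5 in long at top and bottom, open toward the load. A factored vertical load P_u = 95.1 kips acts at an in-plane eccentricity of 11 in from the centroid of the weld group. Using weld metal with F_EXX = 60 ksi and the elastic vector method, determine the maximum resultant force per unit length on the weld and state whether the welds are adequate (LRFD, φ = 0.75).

Total weld length L_w = 21.5 in. Treat welds as unit-width lines.
Centroid: x̄ = 2×5×2.5 / 21.5 = 1.163 in from the vertical weld.
Polar moment about centroid: J = I_x + I_y = [11.5³/12 + 2×5×5.75²] + [11.5×1.163² + 2(5³/12 + 5×1.337²)] = 511.6 in³.
Direct shear f_v = P/L_w = 95.1 / 21.5 = 4.423 kip/in (vertical).
Torsion M = P·e = 95.1 × 11 = 1046.1 kip·in.
Critical point at (x, y) = (3.837, 5.75) from centroid. f_tx = M·y/J = 11.76 kip/in; f_ty = M·x/J = 7.846 kip/in.
Resultant f_max = √[f_tx² + (f_v + f_ty)²] = √[11.76² + (4.423 + 7.846)²] = 16.99 kip/in.
Capacity per unit length: φr_n = 0.75 × 0.6 × 60 × (0.707 × 0.75) = 14.32 kip/in.
16.99 > 14.32 → NOT adequate.

f_max ≈ 17 kip/in; NOT adequate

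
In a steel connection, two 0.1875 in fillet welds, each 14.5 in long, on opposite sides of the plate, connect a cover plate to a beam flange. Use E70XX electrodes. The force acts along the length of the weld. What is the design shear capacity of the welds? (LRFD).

φR_n ≈ 121 kips

E70XX → F_EXX = 70 ksi.
Effective throat t_e = 0.707 × 0.1875 = 0.1326 in.
Total length L = 29 in; A_we = 0.1326 × 29 = 3.844 in².
F_nw = 0.6 F_EXX = 0.6 × 70 = 42 ksi.
φR_n = 0.75 × 42 × 3.844 = 121.1 kips.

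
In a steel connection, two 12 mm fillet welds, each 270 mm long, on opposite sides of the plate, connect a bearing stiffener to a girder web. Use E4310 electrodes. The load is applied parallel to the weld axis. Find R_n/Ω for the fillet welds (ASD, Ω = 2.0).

R_n/Ω ≈ 591 kN

E43XX → F_EXX = 430 MPa.
Effective throat t_e = 0.707 × 12 = 8.484 mm.
Total length L = 540 mm; A_we = 8.484 × 540 = 4581 mm².
F_nw = 0.6 F_EXX = 0.6 × 430 = 258 MPa.
R_n = 258 × 4581 × 10⁻³ = 1182 kN; R_n/Ω = 1182/2.0 = 591 kN.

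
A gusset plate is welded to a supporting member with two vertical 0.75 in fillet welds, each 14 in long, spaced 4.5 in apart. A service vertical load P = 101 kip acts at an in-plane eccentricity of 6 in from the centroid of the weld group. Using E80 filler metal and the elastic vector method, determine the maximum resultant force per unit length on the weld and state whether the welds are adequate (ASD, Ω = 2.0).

f_max ≈ 9.21 kip/in; adequate

E80XX → F_EXX = 80 ksi.
Total weld length L_w = 28 in. Treat welds as unit-width lines.
Polar moment about centroid: J = 2[d³/12 + d(b/2)²] = 2[14³/12 + 14×2.25²] = 599.1 in³.
Direct shear f_v = P/L_w = 101 / 28 = 3.607 kip/in (vertical).
Torsion M = P·e = 101 × 6 = 606 kip·in.
Critical point at (x, y) = (2.25, 7) from centroid. f_tx = M·y/J = 7.081 kip/in; f_ty = M·x/J = 2.276 kip/in.
Resultant f_max = √[f_tx² + (f_v + f_ty)²] = √[7.081² + (3.607 + 2.276)²] = 9.206 kip/in.
Capacity per unit length: r_n/Ω = (1/2.0) × 0.6 × 80 × (0.707 × 0.75) = 12.73 kip/in.
9.206 ≤ 12.73 → adequate.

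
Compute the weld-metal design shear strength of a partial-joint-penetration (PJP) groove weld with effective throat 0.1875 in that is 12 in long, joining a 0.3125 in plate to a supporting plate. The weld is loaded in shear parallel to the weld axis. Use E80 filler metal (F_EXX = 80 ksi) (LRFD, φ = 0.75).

φR_n ≈ 81 kips

Effective throat (given) t_e = 0.1875 in.
A_we = 0.1875 × 12 = 2.25 in².
F_nw = 0.6 F_EXX = 48 ksi.
φR_n = 0.75 × 48 × 2.25 = 81 kips.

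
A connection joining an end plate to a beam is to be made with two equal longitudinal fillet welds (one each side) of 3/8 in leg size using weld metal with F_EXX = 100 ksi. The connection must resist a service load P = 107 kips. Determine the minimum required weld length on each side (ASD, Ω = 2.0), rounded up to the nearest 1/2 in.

Throat t_e = 0.707 × 0.375 = 0.2651 in.
r_n/Ω = (0.6 × 100 × 0.2651) / 2.0 = 7.954 kip/in.
L_req = P / (r_n/Ω) = 107 / 7.954 = 13.45 in total.
Per side: 13.45 / 2 = 6.726 in.
Round up → use L = 7 in on each side.

L = 7 in on each side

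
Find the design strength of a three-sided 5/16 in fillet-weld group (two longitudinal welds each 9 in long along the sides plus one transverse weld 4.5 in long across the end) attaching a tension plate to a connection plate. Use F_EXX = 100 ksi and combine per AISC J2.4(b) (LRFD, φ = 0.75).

φR_n ≈ 224 kip

t_e = 0.707 × 0.3125 = 0.2209 in.
R_nwl = 0.6 × 100 × 0.2209 × 18 = 238.6 kip (longitudinal, 2 welds).
R_nwt = 0.6 × 100 × 0.2209 × 4.5 = 59.65 kip (transverse, base value).
(i) R_nwl + R_nwt = 298.3 kip; (ii) 0.85 R_nwl + 1.5 R_nwt = 292.3 kip.
R_n = max = 298.3 kip [governs: (i)]; φR_n = 223.7 kip.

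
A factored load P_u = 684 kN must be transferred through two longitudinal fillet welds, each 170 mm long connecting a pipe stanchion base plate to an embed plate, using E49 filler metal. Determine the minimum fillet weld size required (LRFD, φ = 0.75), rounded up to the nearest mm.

w = 13 mm

E49XX → F_EXX = 490 MPa.
Total weld length L = 340 mm.
Required throat t_e = P_u / (φ × 0.6 F_EXX × L) = 684 / (0.75 × 0.6 × 490 × 340 × 10⁻³) = 9.124 mm.
Required leg w = t_e / 0.707 = 12.9 mm → use 13 mm.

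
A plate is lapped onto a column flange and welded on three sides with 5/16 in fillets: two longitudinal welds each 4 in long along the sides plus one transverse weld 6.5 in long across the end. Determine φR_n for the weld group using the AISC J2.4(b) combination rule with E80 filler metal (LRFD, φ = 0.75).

φR_n ≈ 132 kips

E80XX → F_EXX = 80 ksi.
t_e = 0.707 × 0.3125 = 0.2209 in.
R_nwl = 0.6 × 80 × 0.2209 × 8 = 84.84 kips (longitudinal, 2 welds).
R_nwt = 0.6 × 80 × 0.2209 × 6.5 = 68.93 kips (transverse, base value).
(i) R_nwl + R_nwt = 153.8 kips; (ii) 0.85 R_nwl + 1.5 R_nwt = 175.5 kips.
R_n = max = 175.5 kips [governs: (ii)]; φR_n = 131.6 kips.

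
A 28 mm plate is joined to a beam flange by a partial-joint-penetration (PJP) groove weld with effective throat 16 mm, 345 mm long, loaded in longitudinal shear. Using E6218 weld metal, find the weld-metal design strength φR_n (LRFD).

E62XX → F_EXX = 620 MPa.
Effective throat (given) t_e = 16 mm.
A_we = 16 × 345 = 5520 mm².
F_nw = 0.6 F_EXX = 372 MPa.
φR_n = 0.75 × 372 × 5520 × 10⁻³ = 1540 kN.

φR_n ≈ 1540 kN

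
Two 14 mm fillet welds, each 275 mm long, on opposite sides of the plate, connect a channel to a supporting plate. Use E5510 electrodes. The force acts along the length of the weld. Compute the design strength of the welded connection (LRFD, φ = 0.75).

φR_n ≈ 1350 kN

E55XX → F_EXX = 550 MPa.
Effective throat t_e = 0.707 × 14 = 9.898 mm.
Total length L = 550 mm; A_we = 9.898 × 550 = 5444 mm².
F_nw = 0.6 F_EXX = 0.6 × 550 = 330 MPa.
φR_n = 0.75 × 330 × 5444 × 10⁻³ = 1347 kN.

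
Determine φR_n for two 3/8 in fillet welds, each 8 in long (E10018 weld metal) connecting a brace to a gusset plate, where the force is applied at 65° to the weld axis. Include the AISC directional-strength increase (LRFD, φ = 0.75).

E100XX → F_EXX = 100 ksi.
t_e = 0.707 × 0.375 = 0.2651 in; A_we = 0.2651 × 16 = 4.242 in².
Directional factor: 1.0 + 0.5 sin^1.5(65°) = 1.431.
F_nw = 0.6 × 100 × 1.431 = 85.88 ksi.
φR_n = 0.75 × 85.88 × 4.242 = 273.2 kip.

φR_n ≈ 273 kip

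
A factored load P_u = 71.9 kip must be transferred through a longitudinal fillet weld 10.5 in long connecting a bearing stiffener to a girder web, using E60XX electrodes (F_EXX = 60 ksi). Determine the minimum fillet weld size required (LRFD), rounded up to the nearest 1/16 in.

w = 3/8 in

Total weld length L = 10.5 in.
Required throat t_e = P_u / (φ × 0.6 F_EXX × L) = 71.9 / (0.75 × 0.6 × 60 × 10.5) = 0.2536 in.
Required leg w = t_e / 0.707 = 0.3587 in → use 3/8 in.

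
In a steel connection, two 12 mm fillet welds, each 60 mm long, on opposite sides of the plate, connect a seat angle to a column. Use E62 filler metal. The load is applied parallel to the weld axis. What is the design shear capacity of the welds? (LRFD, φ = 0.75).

φR_n ≈ 284 kN

E62XX → F_EXX = 620 MPa.
Effective throat t_e = 0.707 × 12 = 8.484 mm.
Total length L = 120 mm; A_we = 8.484 × 120 = 1018 mm².
F_nw = 0.6 F_EXX = 0.6 × 620 = 372 MPa.
φR_n = 0.75 × 372 × 1018 × 10⁻³ = 284 kN.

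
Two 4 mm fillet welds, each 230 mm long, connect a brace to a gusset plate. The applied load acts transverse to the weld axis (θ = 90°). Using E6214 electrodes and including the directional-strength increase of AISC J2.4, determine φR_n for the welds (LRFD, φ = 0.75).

φR_n ≈ 544 kN

E62XX → F_EXX = 620 MPa.
t_e = 0.707 × 4 = 2.828 mm; A_we = 2.828 × 460 = 1301 mm².
Directional factor: 1.0 + 0.5 sin^1.5(90°) = 1.5.
F_nw = 0.6 × 620 × 1.5 = 558 MPa.
φR_n = 0.75 × 558 × 1301 × 10⁻³ = 544.4 kN.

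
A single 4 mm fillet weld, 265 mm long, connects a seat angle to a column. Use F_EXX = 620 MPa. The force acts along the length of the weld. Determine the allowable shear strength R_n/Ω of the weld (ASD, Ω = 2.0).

R_n/Ω ≈ 139 kN

Effective throat t_e = 0.707 × 4 = 2.828 mm.
Total length L = 265 mm; A_we = 2.828 × 265 = 749.4 mm².
F_nw = 0.6 F_EXX = 0.6 × 620 = 372 MPa.
R_n = 372 × 749.4 × 10⁻³ = 278.8 kN; R_n/Ω = 278.8/2.0 = 139.4 kN.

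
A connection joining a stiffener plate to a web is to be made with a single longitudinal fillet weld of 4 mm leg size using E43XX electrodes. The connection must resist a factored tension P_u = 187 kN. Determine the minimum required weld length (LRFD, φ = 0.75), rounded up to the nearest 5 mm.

L = 345 mm

E43XX → F_EXX = 430 MPa.
Throat t_e = 0.707 × 4 = 2.828 mm.
φr_n = 0.75 × 0.6 × 430 × 2.828 × 10⁻³ = 0.5472 kN/mm.
L_req = P_u / φr_n = 187 / 0.5472 = 341.7 mm total.
Round up → use L = 345 mm.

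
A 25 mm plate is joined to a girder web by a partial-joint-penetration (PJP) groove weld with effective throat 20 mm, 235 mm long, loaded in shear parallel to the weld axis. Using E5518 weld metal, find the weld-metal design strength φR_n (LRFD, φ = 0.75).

E55XX → F_EXX = 550 MPa.
Effective throat (given) t_e = 20 mm.
A_we = 20 × 235 = 4700 mm².
F_nw = 0.6 F_EXX = 330 MPa.
φR_n = 0.75 × 330 × 4700 × 10⁻³ = 1163 kN.

φR_n ≈ 1160 kN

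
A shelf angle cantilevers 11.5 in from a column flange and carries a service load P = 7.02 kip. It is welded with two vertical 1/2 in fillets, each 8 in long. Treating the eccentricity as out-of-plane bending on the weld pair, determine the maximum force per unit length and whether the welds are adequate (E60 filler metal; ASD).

f_max ≈ 3.81 kip/in; adequate

E60XX → F_EXX = 60 ksi.
L_w = 2 × 8 = 16 in; section modulus (unit throat) S = 2 × L²/6 = 21.33 in².
Direct shear f_v = P/L_w = 7.02/16 = 0.4387 kip/in.
Moment M = P × e = 7.02 × 11.5 = 80.73 kip·in; bending f_b = M/S = 3.784 kip/in.
f_max = √(f_v² + f_b²) = √(0.4387² + 3.784²) = 3.81 kip/in.
r_n/Ω = (1/2.0) × 0.6 × 60 × (0.707 × 0.5) = 6.363 kip/in → adequate.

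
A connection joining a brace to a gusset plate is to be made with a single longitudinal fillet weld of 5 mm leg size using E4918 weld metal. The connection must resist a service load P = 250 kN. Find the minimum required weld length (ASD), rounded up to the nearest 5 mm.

L = 485 mm

E49XX → F_EXX = 490 MPa.
Throat t_e = 0.707 × 5 = 3.535 mm.
r_n/Ω = (0.6 × 490 × 3.535) / 2.0 = 519.6 N/mm = 0.5196 kN/mm.
L_req = P / (r_n/Ω) = 250 / 0.5196 = 481.1 mm total.
Round up → use L = 485 mm.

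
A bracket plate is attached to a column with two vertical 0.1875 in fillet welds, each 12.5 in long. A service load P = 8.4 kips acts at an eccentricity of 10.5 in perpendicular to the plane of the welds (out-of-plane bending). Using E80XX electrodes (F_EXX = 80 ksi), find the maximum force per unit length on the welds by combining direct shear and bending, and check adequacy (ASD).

f_max ≈ 1.73 kip/in; adequate

L_w = 2 × 12.5 = 25 in; section modulus (unit throat) S = 2 × L²/6 = 52.08 in².
Direct shear f_v = P/L_w = 8.4/25 = 0.336 kip/in.
Moment M = P × e = 8.4 × 10.5 = 88.2 kip·in; bending f_b = M/S = 1.693 kip/in.
f_max = √(f_v² + f_b²) = √(0.336² + 1.693²) = 1.726 kip/in.
r_n/Ω = (1/2.0) × 0.6 × 80 × (0.707 × 0.1875) = 3.181 kip/in → adequate.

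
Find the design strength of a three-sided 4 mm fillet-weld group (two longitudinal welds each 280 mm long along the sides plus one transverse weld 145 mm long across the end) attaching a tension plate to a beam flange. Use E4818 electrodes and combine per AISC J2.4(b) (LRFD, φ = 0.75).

E48XX → F_EXX = 480 MPa.
t_e = 0.707 × 4 = 2.828 mm.
R_nwl = 0.6 × 480 × 2.828 × 560 × 10⁻³ = 456.1 kN (longitudinal, 2 welds).
R_nwt = 0.6 × 480 × 2.828 × 145 × 10⁻³ = 118.1 kN (transverse, base value).
(i) R_nwl + R_nwt = 574.2 kN; (ii) 0.85 R_nwl + 1.5 R_nwt = 564.8 kN.
R_n = max = 574.2 kN [governs: (i)]; φR_n = 430.6 kN.

φR_n ≈ 431 kN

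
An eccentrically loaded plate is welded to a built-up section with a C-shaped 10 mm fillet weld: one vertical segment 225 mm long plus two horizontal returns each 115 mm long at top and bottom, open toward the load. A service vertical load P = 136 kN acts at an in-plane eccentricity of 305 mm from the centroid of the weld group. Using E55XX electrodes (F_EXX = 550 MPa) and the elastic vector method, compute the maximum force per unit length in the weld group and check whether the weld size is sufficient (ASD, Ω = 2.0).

Total weld length L_w = 455 mm. Treat welds as unit-width lines.
Centroid: x̄ = 2×115×57.5 / 455 = 29.07 mm from the vertical weld.
Polar moment about centroid: J = I_x + I_y = [225³/12 + 2×115×112.5²] + [225×29.07² + 2(115³/12 + 115×28.43²)] = 4490000 mm³.
Direct shear f_v = P/L_w = 136×10³ / 455 = 298.9 N/mm (vertical).
Torsion M = P·e = 136×10³ × 305 = 41480000 N·mm.
Critical point at (x, y) = (85.93, 112.5) from centroid. f_tx = M·y/J = 1039 N/mm; f_ty = M·x/J = 793.9 N/mm.
Resultant f_max = √[f_tx² + (f_v + f_ty)²] = √[1039² + (298.9 + 793.9)²] = 1508 N/mm.
Capacity per unit length: r_n/Ω = (1/2.0) × 0.6 × 550 × (0.707 × 10) = 1167 N/mm.
1508 > 1167 → NOT adequate.

f_max ≈ 1510 N/mm; NOT adequate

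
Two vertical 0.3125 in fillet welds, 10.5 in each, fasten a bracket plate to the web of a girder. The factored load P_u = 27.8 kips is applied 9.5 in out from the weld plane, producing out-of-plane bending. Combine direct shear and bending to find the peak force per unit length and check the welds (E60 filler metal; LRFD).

E60XX → F_EXX = 60 ksi.
L_w = 2 × 10.5 = 21 in; section modulus (unit throat) S = 2 × L²/6 = 36.75 in².
Direct shear f_v = P/L_w = 27.8/21 = 1.324 kip/in.
Moment M = P × e = 27.8 × 9.5 = 264.1 kip·in; bending f_b = M/S = 7.186 kip/in.
f_max = √(f_v² + f_b²) = √(1.324² + 7.186²) = 7.307 kip/in.
φr_n = 0.75 × 0.6 × 60 × (0.707 × 0.3125) = 5.965 kip/in → NOT adequate.

f_max ≈ 7.31 kip/in; NOT adequate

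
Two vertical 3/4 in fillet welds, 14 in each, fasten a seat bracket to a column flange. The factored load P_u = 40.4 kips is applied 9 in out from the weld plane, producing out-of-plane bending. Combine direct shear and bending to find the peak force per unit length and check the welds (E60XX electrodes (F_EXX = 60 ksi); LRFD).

f_max ≈ 5.75 kip/in; adequate

L_w = 2 × 14 = 28 in; section modulus (unit throat) S = 2 × L²/6 = 65.33 in².
Direct shear f_v = P/L_w = 40.4/28 = 1.443 kip/in.
Moment M = P × e = 40.4 × 9 = 363.6 kip·in; bending f_b = M/S = 5.565 kip/in.
f_max = √(f_v² + f_b²) = √(1.443² + 5.565²) = 5.749 kip/in.
φr_n = 0.75 × 0.6 × 60 × (0.707 × 0.75) = 14.32 kip/in → adequate.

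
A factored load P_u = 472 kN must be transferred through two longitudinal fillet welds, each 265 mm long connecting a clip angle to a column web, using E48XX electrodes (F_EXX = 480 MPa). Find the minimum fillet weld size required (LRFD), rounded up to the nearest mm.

w = 6 mm

Total weld length L = 530 mm.
Required throat t_e = P_u / (φ × 0.6 F_EXX × L) = 472 / (0.75 × 0.6 × 480 × 530 × 10⁻³) = 4.123 mm.
Required leg w = t_e / 0.707 = 5.832 mm → use 6 mm.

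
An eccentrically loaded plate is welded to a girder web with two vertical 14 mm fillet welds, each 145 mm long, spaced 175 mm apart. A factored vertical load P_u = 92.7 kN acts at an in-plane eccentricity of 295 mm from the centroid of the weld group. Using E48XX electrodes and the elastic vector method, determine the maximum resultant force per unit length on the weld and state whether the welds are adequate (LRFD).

f_max ≈ 1400 N/mm; adequate

E48XX → F_EXX = 480 MPa.
Total weld length L_w = 290 mm. Treat welds as unit-width lines.
Polar moment about centroid: J = 2[d³/12 + d(b/2)²] = 2[145³/12 + 145×87.5²] = 2728000 mm³.
Direct shear f_v = P/L_w = 92.7×10³ / 290 = 319.7 N/mm (vertical).
Torsion M = P·e = 92.7×10³ × 295 = 27346000 N·mm.
Critical point at (x, y) = (87.5, 72.5) from centroid. f_tx = M·y/J = 726.7 N/mm; f_ty = M·x/J = 877 N/mm.
Resultant f_max = √[f_tx² + (f_v + f_ty)²] = √[726.7² + (319.7 + 877)²] = 1400 N/mm.
Capacity per unit length: φr_n = 0.75 × 0.6 × 480 × (0.707 × 14) = 2138 N/mm.
1400 ≤ 2138 → adequate.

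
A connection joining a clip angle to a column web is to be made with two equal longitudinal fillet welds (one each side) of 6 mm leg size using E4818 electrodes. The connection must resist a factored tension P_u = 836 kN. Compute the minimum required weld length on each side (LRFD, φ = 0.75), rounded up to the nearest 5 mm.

L = 460 mm on each side

E48XX → F_EXX = 480 MPa.
Throat t_e = 0.707 × 6 = 4.242 mm.
φr_n = 0.75 × 0.6 × 480 × 4.242 × 10⁻³ = 0.9163 kN/mm.
L_req = P_u / φr_n = 836 / 0.9163 = 912.4 mm total.
Per side: 912.4 / 2 = 456.2 mm.
Round up → use L = 460 mm on each side.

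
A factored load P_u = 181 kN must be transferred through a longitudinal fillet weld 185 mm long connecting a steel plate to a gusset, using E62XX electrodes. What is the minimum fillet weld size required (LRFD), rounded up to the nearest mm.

w = 5 mm

E62XX → F_EXX = 620 MPa.
Total weld length L = 185 mm.
Required throat t_e = P_u / (φ × 0.6 F_EXX × L) = 181 / (0.75 × 0.6 × 620 × 185 × 10⁻³) = 3.507 mm.
Required leg w = t_e / 0.707 = 4.96 mm → use 5 mm.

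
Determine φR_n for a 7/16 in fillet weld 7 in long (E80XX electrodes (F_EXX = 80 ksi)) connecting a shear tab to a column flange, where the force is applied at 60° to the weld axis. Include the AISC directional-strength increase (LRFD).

t_e = 0.707 × 0.4375 = 0.3093 in; A_we = 0.3093 × 7 = 2.165 in².
Directional factor: 1.0 + 0.5 sin^1.5(60°) = 1.403.
F_nw = 0.6 × 80 × 1.403 = 67.34 ksi.
φR_n = 0.75 × 67.34 × 2.165 = 109.4 kips.

φR_n ≈ 109 kips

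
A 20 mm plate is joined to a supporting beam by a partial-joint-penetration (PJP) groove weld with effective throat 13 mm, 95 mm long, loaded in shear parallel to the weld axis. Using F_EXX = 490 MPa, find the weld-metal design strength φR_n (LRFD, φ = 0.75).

Effective throat (given) t_e = 13 mm.
A_we = 13 × 95 = 1235 mm².
F_nw = 0.6 F_EXX = 294 MPa.
φR_n = 0.75 × 294 × 1235 × 10⁻³ = 272.3 kN.

φR_n ≈ 272 kN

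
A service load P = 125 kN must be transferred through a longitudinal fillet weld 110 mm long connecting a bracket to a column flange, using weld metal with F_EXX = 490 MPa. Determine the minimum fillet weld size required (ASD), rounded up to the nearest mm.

w = 11 mm

Total weld length L = 110 mm.
Required throat t_e = P × Ω / (0.6 F_EXX × L) = 125 × 2.0 / (0.6 × 490 × 110 × 10⁻³) = 7.73 mm.
Required leg w = t_e / 0.707 = 10.93 mm → use 11 mm.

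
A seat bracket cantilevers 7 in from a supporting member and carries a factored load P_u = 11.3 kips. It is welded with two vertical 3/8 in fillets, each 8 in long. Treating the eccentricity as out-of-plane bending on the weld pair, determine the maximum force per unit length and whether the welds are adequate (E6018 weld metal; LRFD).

f_max ≈ 3.77 kip/in; adequate

E60XX → F_EXX = 60 ksi.
L_w = 2 × 8 = 16 in; section modulus (unit throat) S = 2 × L²/6 = 21.33 in².
Direct shear f_v = P/L_w = 11.3/16 = 0.7063 kip/in.
Moment M = P × e = 11.3 × 7 = 79.1 kip·in; bending f_b = M/S = 3.708 kip/in.
f_max = √(f_v² + f_b²) = √(0.7063² + 3.708²) = 3.774 kip/in.
φr_n = 0.75 × 0.6 × 60 × (0.707 × 0.375) = 7.158 kip/in → adequate.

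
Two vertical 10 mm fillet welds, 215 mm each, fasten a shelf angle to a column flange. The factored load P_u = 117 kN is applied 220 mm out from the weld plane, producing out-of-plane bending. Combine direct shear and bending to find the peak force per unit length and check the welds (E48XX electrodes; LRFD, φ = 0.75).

f_max ≈ 1690 N/mm; NOT adequate

E48XX → F_EXX = 480 MPa.
L_w = 2 × 215 = 430 mm; section modulus (unit throat) S = 2 × L²/6 = 15410 mm².
Direct shear f_v = P/L_w = 117×10³/430 = 272.1 N/mm.
Moment M = P × e = 117×10³ × 220 = 25740000 N·mm; bending f_b = M/S = 1671 N/mm.
f_max = √(f_v² + f_b²) = √(272.1² + 1671²) = 1693 N/mm.
φr_n = 0.75 × 0.6 × 480 × (0.707 × 10) = 1527 N/mm → NOT adequate.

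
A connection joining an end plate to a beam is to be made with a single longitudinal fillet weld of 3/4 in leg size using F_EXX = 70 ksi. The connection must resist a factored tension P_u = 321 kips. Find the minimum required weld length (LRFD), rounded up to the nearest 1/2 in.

L = 19.5 in

Throat t_e = 0.707 × 0.75 = 0.5302 in.
φr_n = 0.75 × 0.6 × 70 × 0.5302 = 16.7 kips/in.
L_req = P_u / φr_n = 321 / 16.7 = 19.22 in total.
Round up → use L = 19.5 in.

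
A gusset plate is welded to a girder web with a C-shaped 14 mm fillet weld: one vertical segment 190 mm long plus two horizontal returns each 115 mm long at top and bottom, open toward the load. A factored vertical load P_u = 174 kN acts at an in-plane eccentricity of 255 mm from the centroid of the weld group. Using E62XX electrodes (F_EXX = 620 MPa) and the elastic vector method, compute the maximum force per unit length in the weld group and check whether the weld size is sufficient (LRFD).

Total weld length L_w = 420 mm. Treat welds as unit-width lines.
Centroid: x̄ = 2×115×57.5 / 420 = 31.49 mm from the vertical weld.
Polar moment about centroid: J = I_x + I_y = [190³/12 + 2×115×95²] + [190×31.49² + 2(115³/12 + 115×26.01²)] = 3245000 mm³.
Direct shear f_v = P/L_w = 174×10³ / 420 = 414.3 N/mm (vertical).
Torsion M = P·e = 174×10³ × 255 = 44370000 N·mm.
Critical point at (x, y) = (83.51, 95) from centroid. f_tx = M·y/J = 1299 N/mm; f_ty = M·x/J = 1142 N/mm.
Resultant f_max = √[f_tx² + (f_v + f_ty)²] = √[1299² + (414.3 + 1142)²] = 2027 N/mm.
Capacity per unit length: φr_n = 0.75 × 0.6 × 620 × (0.707 × 14) = 2762 N/mm.
2027 ≤ 2762 → adequate.

f_max ≈ 2030 N/mm; adequate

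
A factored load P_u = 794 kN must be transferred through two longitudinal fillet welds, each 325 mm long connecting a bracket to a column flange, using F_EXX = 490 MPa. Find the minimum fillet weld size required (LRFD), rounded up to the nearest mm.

Total weld length L = 650 mm.
Required throat t_e = P_u / (φ × 0.6 F_EXX × L) = 794 / (0.75 × 0.6 × 490 × 650 × 10⁻³) = 5.54 mm.
Required leg w = t_e / 0.707 = 7.836 mm → use 8 mm.

w = 8 mm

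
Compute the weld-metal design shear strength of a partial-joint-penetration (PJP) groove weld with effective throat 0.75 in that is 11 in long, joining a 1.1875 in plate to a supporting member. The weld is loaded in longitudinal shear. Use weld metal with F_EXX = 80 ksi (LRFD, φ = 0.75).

Effective throat (given) t_e = 0.75 in.
A_we = 0.75 × 11 = 8.25 in².
F_nw = 0.6 F_EXX = 48 ksi.
φR_n = 0.75 × 48 × 8.25 = 297 kip.

φR_n ≈ 297 kip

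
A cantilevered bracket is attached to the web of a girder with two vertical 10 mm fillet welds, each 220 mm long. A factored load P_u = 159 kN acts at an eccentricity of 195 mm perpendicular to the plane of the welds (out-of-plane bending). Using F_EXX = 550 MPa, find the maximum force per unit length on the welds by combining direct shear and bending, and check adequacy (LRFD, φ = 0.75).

L_w = 2 × 220 = 440 mm; section modulus (unit throat) S = 2 × L²/6 = 16130 mm².
Direct shear f_v = P/L_w = 159×10³/440 = 361.4 N/mm.
Moment M = P × e = 159×10³ × 195 = 31005000 N·mm; bending f_b = M/S = 1922 N/mm.
f_max = √(f_v² + f_b²) = √(361.4² + 1922²) = 1955 N/mm.
φr_n = 0.75 × 0.6 × 550 × (0.707 × 10) = 1750 N/mm → NOT adequate.

f_max ≈ 1960 N/mm; NOT adequate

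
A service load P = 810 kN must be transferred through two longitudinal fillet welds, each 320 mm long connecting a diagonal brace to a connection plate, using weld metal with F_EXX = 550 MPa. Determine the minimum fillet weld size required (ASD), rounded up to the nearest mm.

Total weld length L = 640 mm.
Required throat t_e = P × Ω / (0.6 F_EXX × L) = 810 × 2.0 / (0.6 × 550 × 640 × 10⁻³) = 7.67 mm.
Required leg w = t_e / 0.707 = 10.85 mm → use 11 mm.

w = 11 mm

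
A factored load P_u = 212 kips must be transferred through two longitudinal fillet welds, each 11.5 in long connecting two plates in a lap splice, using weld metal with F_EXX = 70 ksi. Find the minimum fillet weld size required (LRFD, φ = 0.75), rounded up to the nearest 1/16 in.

w = 7/16 in

Total weld length L = 23 in.
Required throat t_e = P_u / (φ × 0.6 F_EXX × L) = 212 / (0.75 × 0.6 × 70 × 23) = 0.2926 in.
Required leg w = t_e / 0.707 = 0.4139 in → use 7/16 in.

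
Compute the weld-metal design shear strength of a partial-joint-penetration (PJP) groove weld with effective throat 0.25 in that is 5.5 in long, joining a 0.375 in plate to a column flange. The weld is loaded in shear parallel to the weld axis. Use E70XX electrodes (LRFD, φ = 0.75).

E70XX → F_EXX = 70 ksi.
Effective throat (given) t_e = 0.25 in.
A_we = 0.25 × 5.5 = 1.375 in².
F_nw = 0.6 F_EXX = 42 ksi.
φR_n = 0.75 × 42 × 1.375 = 43.31 kips.

φR_n ≈ 43.3 kips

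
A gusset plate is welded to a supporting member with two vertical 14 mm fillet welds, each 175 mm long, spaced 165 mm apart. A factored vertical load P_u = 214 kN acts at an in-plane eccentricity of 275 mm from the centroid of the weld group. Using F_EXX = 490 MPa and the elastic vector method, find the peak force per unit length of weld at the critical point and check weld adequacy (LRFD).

Total weld length L_w = 350 mm. Treat welds as unit-width lines.
Polar moment about centroid: J = 2[d³/12 + d(b/2)²] = 2[175³/12 + 175×82.5²] = 3275000 mm³.
Direct shear f_v = P/L_w = 214×10³ / 350 = 611.4 N/mm (vertical).
Torsion M = P·e = 214×10³ × 275 = 58850000 N·mm.
Critical point at (x, y) = (82.5, 87.5) from centroid. f_tx = M·y/J = 1572 N/mm; f_ty = M·x/J = 1482 N/mm.
Resultant f_max = √[f_tx² + (f_v + f_ty)²] = √[1572² + (611.4 + 1482)²] = 2618 N/mm.
Capacity per unit length: φr_n = 0.75 × 0.6 × 490 × (0.707 × 14) = 2183 N/mm.
2618 > 2183 → NOT adequate.

f_max ≈ 2620 N/mm; NOT adequate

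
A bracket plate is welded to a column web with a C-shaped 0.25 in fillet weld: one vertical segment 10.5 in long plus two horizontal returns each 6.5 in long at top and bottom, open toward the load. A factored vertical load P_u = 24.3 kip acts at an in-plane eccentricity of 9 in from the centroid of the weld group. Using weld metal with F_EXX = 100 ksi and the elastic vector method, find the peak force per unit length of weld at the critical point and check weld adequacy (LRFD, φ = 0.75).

f_max ≈ 3.52 kip/in; adequate

Total weld length L_w = 23.5 in. Treat welds as unit-width lines.
Centroid: x̄ = 2×6.5×3.25 / 23.5 = 1.798 in from the vertical weld.
Polar moment about centroid: J = I_x + I_y = [10.5³/12 + 2×6.5×5.25²] + [10.5×1.798² + 2(6.5³/12 + 6.5×1.452²)] = 561.9 in³.
Direct shear f_v = P/L_w = 24.3 / 23.5 = 1.034 kip/in (vertical).
Torsion M = P·e = 24.3 × 9 = 218.7 kip·in.
Critical point at (x, y) = (4.702, 5.25) from centroid. f_tx = M·y/J = 2.043 kip/in; f_ty = M·x/J = 1.83 kip/in.
Resultant f_max = √[f_tx² + (f_v + f_ty)²] = √[2.043² + (1.034 + 1.83)²] = 3.518 kip/in.
Capacity per unit length: φr_n = 0.75 × 0.6 × 100 × (0.707 × 0.25) = 7.954 kip/in.
3.518 ≤ 7.954 → adequate.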